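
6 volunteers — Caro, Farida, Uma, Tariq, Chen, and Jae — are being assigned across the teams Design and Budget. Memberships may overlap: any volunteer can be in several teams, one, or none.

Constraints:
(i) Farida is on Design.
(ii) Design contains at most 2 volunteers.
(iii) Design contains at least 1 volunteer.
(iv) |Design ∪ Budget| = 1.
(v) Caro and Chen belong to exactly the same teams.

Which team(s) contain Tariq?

Tariq: none

From (i): Farida ∈ Design.
Suppose Tariq ∈ Design: no assignment then satisfies all the clues, so Tariq ∉ Design.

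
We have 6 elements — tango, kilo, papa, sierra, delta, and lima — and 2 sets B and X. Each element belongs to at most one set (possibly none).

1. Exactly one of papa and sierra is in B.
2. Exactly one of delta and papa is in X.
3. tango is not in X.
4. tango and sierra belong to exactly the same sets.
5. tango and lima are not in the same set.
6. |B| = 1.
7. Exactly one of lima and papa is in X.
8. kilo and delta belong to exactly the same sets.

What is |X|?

3

From (3): tango ∉ X.
(4): sierra matches tango: sierra ∉ X.
Suppose tango ∈ B: no assignment then satisfies all the clues, so tango ∉ B.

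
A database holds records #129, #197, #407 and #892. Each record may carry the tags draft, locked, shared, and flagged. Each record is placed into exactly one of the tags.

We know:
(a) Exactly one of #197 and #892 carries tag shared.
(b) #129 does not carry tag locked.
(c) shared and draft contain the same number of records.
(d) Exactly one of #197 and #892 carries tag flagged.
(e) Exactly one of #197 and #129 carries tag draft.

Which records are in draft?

draft = {#129}

From (b): #129 ∉ locked.
Suppose #129 ∉ draft: no assignment then satisfies all the clues, so #129 ∈ draft.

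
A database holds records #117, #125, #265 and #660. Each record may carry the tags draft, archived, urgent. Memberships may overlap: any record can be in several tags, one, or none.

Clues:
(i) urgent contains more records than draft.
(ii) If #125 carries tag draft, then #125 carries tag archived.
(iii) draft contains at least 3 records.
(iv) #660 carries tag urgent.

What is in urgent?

urgent = {#117, #125, #265, #660}

From (iv): #660 ∈ urgent.
Suppose #117 ∉ urgent: no assignment then satisfies all the clues, so #117 ∈ urgent.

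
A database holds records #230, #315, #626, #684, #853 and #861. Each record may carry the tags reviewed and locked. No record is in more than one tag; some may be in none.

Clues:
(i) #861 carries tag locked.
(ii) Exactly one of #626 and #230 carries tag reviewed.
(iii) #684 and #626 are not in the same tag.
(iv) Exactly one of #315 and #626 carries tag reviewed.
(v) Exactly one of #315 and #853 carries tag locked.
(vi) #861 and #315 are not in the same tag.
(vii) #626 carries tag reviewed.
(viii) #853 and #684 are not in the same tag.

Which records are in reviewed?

reviewed = {#626}

From (i): #861 ∈ locked.
From (vii): #626 ∈ reviewed.
(ii) (exactly one): #230 ∉ reviewed.
(iii): #684 ∉ reviewed.
(iv) (exactly one): #315 ∉ reviewed.
(vi): #315 ∉ locked.
(v) (exactly one): #853 ∈ locked.
(viii): #684 ∉ locked.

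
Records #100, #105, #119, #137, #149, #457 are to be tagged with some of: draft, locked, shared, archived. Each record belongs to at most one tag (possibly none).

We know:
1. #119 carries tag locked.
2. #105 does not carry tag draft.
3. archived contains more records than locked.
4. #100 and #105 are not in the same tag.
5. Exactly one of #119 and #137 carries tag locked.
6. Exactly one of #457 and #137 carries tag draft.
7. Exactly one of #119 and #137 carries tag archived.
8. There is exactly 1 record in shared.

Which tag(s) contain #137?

From (1): #119 ∈ locked.
From (2): #105 ∉ draft.
(5) (exactly one): #137 ∉ locked.
(7) (exactly one): #137 ∈ archived.
(6) (exactly one): #457 ∈ draft.

#137: archived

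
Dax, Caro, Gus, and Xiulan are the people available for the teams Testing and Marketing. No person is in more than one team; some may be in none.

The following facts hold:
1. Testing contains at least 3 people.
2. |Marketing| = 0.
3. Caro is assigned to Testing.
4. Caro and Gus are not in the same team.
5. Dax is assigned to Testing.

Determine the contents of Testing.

Testing = {Caro, Dax, Xiulan}

From (3): Caro ∈ Testing.
From (5): Dax ∈ Testing.
(2): Marketing already has 0, so the rest are out.
(4): Gus ∉ Testing.
(1): only 3 candidates remain for Testing, so all are in.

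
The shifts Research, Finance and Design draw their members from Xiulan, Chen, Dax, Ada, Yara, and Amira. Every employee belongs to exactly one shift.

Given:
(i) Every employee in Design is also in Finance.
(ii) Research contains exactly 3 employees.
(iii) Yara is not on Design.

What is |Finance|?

From (iii): Yara ∉ Design.
Suppose Xiulan ∈ Design: no assignment then satisfies all the clues, so Xiulan ∉ Design.

3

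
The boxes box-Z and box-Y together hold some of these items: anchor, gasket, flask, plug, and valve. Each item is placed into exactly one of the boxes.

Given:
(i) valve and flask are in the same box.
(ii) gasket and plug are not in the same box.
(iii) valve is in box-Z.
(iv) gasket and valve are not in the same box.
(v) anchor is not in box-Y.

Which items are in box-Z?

From (iii): valve ∈ box-Z.
From (v): anchor ∉ box-Y.
(i): flask matches valve: flask ∈ box-Z.
(iv): gasket ∉ box-Z.
Only one box left: anchor ∈ box-Z.
Only one box left: gasket ∈ box-Y.
(ii): plug ∉ box-Y.
Only one box left: plug ∈ box-Z.

box-Z = {anchor, flask, plug, valve}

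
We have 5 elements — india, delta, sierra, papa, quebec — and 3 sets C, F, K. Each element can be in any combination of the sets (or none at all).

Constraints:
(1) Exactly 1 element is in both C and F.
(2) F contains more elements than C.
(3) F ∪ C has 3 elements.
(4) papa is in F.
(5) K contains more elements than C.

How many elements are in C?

1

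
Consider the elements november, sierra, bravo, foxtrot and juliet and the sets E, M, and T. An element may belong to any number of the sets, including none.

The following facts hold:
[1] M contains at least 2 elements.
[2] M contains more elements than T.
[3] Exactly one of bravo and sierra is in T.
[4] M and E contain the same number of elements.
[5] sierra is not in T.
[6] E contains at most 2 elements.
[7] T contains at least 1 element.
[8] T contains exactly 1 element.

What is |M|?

2

From (5): sierra ∉ T.
(3) (exactly one): bravo ∈ T.
(8): T already has 1, so the rest are out.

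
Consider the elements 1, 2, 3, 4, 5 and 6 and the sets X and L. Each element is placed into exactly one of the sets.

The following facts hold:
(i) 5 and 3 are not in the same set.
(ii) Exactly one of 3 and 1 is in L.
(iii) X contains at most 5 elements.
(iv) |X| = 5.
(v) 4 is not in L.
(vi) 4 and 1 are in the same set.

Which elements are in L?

L = {3}

From (v): 4 ∉ L.
(vi): 1 matches 4: 1 ∉ L.
Only one set left: 1 ∈ X.
Only one set left: 4 ∈ X.
(ii) (exactly one): 3 ∈ L.
(iv): only 5 candidates remain for X, so all are in.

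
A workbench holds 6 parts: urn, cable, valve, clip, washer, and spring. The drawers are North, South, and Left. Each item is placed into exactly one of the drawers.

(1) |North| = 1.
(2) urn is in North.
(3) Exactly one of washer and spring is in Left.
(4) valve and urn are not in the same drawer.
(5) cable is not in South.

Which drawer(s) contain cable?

cable: Left

From (2): urn ∈ North.
From (5): cable ∉ South.
(1): North already has 1, so the rest are out.
Only one drawer left: cable ∈ Left.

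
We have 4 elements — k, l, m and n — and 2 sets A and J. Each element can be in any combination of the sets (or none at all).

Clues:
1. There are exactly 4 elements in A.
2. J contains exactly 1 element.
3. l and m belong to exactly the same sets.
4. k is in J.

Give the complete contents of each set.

A = {k, l, m, n}; J = {k}

From (4): k ∈ J.
(1): only 4 candidates remain for A, so all are in.
(2): J already has 1, so the rest are out.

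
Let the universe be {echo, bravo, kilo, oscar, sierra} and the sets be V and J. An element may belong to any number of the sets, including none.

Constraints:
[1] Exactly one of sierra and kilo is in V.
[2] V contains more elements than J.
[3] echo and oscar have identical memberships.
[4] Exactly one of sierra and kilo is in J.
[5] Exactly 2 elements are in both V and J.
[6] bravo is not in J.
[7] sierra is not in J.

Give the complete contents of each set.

From (6): bravo ∉ J.
From (7): sierra ∉ J.
(4) (exactly one): kilo ∈ J.
Suppose echo ∉ V: no assignment then satisfies all the clues, so echo ∈ V.

V = {bravo, echo, oscar, sierra}; J = {echo, kilo, oscar}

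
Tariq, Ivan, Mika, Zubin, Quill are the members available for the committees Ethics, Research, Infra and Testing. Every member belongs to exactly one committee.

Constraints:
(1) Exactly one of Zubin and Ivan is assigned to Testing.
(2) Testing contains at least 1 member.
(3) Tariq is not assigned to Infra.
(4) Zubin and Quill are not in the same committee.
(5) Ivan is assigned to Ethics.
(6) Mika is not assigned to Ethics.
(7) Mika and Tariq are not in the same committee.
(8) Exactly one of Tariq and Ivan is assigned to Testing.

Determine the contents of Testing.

Testing = {Tariq, Zubin}

From (3): Tariq ∉ Infra.
From (5): Ivan ∈ Ethics.
From (6): Mika ∉ Ethics.
(1) (exactly one): Zubin ∈ Testing.
(4): Quill ∉ Testing.
(8) (exactly one): Tariq ∈ Testing.
(7): Mika ∉ Testing.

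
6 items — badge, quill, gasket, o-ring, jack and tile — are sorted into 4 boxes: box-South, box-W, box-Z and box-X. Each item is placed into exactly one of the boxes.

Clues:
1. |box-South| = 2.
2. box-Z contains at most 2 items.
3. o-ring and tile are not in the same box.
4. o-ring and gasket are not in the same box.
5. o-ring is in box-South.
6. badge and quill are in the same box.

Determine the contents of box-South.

box-South = {jack, o-ring}

From (5): o-ring ∈ box-South.
(3): tile ∉ box-South.
(4): gasket ∉ box-South.
Suppose badge ∈ box-South: no assignment then satisfies all the clues, so badge ∉ box-South.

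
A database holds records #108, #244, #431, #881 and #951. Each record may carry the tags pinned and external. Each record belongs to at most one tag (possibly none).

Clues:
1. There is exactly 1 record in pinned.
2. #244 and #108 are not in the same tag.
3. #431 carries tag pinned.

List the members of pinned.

pinned = {#431}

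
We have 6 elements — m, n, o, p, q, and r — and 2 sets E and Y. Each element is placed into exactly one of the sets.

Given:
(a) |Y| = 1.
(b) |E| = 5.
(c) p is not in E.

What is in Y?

From (c): p ∉ E.
(b): only 5 candidates remain for E, so all are in.
Only one set left: p ∈ Y.

Y = {p}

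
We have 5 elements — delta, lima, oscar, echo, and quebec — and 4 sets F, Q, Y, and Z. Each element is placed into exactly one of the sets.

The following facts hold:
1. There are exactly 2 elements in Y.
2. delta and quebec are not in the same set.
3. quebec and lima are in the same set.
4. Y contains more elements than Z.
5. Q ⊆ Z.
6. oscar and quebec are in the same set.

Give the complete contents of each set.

F = {lima, oscar, quebec}; Q = {}; Y = {delta, echo}; Z = {}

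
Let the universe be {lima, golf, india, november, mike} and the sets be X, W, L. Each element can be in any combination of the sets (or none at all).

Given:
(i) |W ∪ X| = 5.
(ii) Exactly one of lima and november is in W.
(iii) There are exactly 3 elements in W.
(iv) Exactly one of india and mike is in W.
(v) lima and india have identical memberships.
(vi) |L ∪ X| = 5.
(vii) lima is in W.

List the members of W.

From (vii): lima ∈ W.
(ii) (exactly one): november ∉ W.
(v): india matches lima: india ∈ W.
(iv) (exactly one): mike ∉ W.
(iii): only 3 candidates remain for W, so all are in.

W = {golf, india, lima}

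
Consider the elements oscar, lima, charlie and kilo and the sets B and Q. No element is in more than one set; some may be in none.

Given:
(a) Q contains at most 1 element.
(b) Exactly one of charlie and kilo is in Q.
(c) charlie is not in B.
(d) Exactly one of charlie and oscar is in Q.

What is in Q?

From (c): charlie ∉ B.
Suppose oscar ∈ Q: no assignment then satisfies all the clues, so oscar ∉ Q.

Q = {charlie}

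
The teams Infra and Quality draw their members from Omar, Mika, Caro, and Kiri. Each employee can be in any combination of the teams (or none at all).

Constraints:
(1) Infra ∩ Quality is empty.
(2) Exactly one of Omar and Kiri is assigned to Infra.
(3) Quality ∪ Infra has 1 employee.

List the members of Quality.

Quality = {}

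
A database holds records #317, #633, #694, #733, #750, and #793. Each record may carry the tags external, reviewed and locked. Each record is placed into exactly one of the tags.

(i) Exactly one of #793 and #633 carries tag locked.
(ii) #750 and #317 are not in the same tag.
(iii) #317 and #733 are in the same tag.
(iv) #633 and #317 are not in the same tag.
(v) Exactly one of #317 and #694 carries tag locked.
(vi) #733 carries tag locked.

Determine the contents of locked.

locked = {#317, #733, #793}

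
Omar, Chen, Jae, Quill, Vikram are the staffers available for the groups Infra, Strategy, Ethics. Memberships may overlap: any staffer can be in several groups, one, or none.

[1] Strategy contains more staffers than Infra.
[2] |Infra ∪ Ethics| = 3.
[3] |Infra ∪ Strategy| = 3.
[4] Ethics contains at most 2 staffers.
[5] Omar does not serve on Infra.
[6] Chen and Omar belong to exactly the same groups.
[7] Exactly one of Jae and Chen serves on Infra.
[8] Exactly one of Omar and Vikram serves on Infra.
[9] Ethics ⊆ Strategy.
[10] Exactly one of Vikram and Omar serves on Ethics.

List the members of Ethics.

From (5): Omar ∉ Infra.
(6): Chen matches Omar: Chen ∉ Infra.
(7) (exactly one): Jae ∈ Infra.
(8) (exactly one): Vikram ∈ Infra.
Suppose Omar ∈ Ethics: no assignment then satisfies all the clues, so Omar ∉ Ethics.

Ethics = {Quill, Vikram}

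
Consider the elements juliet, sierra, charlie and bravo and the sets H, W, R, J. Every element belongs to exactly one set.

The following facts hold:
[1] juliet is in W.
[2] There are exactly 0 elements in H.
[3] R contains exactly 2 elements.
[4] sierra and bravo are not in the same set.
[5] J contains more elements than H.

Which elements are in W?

W = {juliet}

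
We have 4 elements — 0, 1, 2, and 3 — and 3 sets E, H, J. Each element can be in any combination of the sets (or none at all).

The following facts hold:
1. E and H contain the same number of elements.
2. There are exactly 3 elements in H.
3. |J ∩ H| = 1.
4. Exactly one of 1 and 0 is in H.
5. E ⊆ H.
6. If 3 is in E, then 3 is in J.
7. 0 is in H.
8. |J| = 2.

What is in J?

From (7): 0 ∈ H.
(4) (exactly one): 1 ∉ H.
(5) contrapositive: 1 ∉ E.
(2): only 3 candidates remain for H, so all are in.
Suppose 0 ∈ J: no assignment then satisfies all the clues, so 0 ∉ J.

J = {1, 3}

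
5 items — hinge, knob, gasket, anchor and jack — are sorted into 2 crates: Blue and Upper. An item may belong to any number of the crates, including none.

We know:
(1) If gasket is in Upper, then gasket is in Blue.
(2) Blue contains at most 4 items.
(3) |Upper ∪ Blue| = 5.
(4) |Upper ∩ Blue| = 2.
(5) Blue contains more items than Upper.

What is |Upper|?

3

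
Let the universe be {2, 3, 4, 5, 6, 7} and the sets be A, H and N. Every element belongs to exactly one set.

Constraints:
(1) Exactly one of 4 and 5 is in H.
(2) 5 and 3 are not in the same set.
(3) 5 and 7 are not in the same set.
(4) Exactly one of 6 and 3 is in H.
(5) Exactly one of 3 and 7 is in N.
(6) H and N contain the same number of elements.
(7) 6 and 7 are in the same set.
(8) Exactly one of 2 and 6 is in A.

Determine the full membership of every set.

A = {2, 5}; H = {3, 4}; N = {6, 7}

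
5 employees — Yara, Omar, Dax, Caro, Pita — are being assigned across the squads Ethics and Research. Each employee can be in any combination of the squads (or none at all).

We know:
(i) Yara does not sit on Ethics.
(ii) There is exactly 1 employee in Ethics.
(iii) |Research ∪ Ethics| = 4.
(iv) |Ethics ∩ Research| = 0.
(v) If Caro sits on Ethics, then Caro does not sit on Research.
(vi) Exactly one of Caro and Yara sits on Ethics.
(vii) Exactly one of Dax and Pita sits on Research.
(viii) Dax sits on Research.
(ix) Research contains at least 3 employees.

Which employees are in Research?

Research = {Dax, Omar, Yara}

From (i): Yara ∉ Ethics.
From (viii): Dax ∈ Research.
(vi) (exactly one): Caro ∈ Ethics.
(vii) (exactly one): Pita ∉ Research.
(ii): Ethics already has 1, so the rest are out.
(v): Caro ∉ Research.
(ix): only 3 candidates remain for Research, so all are in.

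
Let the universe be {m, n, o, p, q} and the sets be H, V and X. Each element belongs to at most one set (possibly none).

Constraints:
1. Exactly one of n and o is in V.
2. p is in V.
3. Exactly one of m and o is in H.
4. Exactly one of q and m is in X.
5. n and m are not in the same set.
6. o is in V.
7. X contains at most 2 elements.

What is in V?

V = {o, p}

From (2): p ∈ V.
From (6): o ∈ V.
(1) (exactly one): n ∉ V.
(3) (exactly one): m ∈ H.
(4) (exactly one): q ∈ X.
(5): n ∉ H.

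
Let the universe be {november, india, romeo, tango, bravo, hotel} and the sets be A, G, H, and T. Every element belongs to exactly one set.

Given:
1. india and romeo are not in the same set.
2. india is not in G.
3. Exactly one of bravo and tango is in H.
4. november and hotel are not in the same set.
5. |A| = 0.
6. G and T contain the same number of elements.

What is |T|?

2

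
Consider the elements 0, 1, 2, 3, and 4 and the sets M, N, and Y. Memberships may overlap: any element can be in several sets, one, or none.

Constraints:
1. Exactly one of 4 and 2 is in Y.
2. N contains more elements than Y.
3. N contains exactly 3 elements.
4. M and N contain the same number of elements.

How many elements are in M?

3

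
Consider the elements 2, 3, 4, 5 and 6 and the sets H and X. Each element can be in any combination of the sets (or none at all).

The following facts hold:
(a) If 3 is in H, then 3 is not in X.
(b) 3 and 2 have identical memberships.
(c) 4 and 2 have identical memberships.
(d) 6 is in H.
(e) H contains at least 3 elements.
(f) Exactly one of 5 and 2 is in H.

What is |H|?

From (d): 6 ∈ H.
Suppose 2 ∉ H: no assignment then satisfies all the clues, so 2 ∈ H.

4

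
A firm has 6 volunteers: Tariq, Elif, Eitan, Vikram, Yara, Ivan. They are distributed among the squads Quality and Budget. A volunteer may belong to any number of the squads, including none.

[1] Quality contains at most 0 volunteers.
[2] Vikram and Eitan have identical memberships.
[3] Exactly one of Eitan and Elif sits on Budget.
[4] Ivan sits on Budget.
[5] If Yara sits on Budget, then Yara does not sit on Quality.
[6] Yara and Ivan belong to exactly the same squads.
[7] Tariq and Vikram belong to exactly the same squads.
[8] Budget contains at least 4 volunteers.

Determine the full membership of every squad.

Quality = {}; Budget = {Eitan, Ivan, Tariq, Vikram, Yara}

From (4): Ivan ∈ Budget.
(1): Quality already has 0, so the rest are out.
(6): Yara matches Ivan: Yara ∈ Budget.
Suppose Tariq ∉ Budget: no assignment then satisfies all the clues, so Tariq ∈ Budget.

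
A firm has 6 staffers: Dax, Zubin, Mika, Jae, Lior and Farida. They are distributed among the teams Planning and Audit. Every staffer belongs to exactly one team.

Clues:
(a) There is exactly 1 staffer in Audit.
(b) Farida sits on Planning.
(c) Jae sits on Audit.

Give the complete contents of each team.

From (b): Farida ∈ Planning.
From (c): Jae ∈ Audit.
(a): Audit already has 1, so the rest are out.
Only one team left: Dax ∈ Planning.
Only one team left: Zubin ∈ Planning.
Only one team left: Mika ∈ Planning.
Only one team left: Lior ∈ Planning.

Planning = {Dax, Farida, Lior, Mika, Zubin}; Audit = {Jae}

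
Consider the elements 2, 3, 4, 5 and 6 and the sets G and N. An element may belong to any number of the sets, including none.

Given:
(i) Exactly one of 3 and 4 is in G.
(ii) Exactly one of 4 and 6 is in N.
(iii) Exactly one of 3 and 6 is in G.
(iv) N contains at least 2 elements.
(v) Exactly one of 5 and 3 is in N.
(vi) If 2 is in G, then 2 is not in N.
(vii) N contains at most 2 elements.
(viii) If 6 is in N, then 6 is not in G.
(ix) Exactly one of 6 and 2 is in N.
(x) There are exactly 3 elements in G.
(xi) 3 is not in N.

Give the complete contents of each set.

G = {2, 3, 5}; N = {5, 6}

From (xi): 3 ∉ N.
(v) (exactly one): 5 ∈ N.
Suppose 2 ∉ G: no assignment then satisfies all the clues, so 2 ∈ G.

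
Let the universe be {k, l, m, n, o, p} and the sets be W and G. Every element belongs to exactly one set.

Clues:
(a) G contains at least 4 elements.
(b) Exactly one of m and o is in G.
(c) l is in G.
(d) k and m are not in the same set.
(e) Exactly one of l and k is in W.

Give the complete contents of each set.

From (c): l ∈ G.
(e) (exactly one): k ∈ W.
(d): m ∉ W.
Only one set left: m ∈ G.
(b) (exactly one): o ∉ G.
Only one set left: o ∈ W.
(a): only 4 candidates remain for G, so all are in.

W = {k, o}; G = {l, m, n, p}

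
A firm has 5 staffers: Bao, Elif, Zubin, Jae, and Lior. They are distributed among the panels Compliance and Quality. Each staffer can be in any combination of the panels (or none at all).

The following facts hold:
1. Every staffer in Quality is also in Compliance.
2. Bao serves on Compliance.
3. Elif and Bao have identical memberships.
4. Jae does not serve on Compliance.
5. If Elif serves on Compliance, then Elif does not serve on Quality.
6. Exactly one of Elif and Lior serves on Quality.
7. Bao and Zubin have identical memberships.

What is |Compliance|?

From (2): Bao ∈ Compliance.
From (4): Jae ∉ Compliance.
(1) contrapositive: Jae ∉ Quality.
(3): Elif matches Bao: Elif ∈ Compliance.
(5): Elif ∉ Quality.
(6) (exactly one): Lior ∈ Quality.
(7): Zubin matches Bao: Zubin ∈ Compliance.
(1) with Lior ∈ Quality: Lior ∈ Compliance.
(3): Bao matches Elif: Bao ∉ Quality.
(7): Zubin matches Bao: Zubin ∉ Quality.

4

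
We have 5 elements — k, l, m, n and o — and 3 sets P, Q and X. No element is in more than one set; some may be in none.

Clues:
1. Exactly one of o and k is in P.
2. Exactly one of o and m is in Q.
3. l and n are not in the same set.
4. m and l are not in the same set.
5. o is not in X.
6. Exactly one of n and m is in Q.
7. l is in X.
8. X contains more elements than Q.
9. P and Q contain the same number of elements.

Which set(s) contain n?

From (5): o ∉ X.
From (7): l ∈ X.
(3): n ∉ X.
(4): m ∉ X.
Suppose n ∈ P: no assignment then satisfies all the clues, so n ∉ P.

n: none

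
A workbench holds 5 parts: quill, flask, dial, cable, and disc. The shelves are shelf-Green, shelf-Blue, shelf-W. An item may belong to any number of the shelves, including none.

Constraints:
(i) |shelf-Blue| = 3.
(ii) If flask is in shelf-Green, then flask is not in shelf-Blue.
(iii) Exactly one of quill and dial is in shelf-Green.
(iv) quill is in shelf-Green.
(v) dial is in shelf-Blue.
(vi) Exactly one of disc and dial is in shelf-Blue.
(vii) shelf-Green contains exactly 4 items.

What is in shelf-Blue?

From (iv): quill ∈ shelf-Green.
From (v): dial ∈ shelf-Blue.
(iii) (exactly one): dial ∉ shelf-Green.
(vi) (exactly one): disc ∉ shelf-Blue.
(vii): only 4 candidates remain for shelf-Green, so all are in.
(ii): flask ∉ shelf-Blue.
(i): only 3 candidates remain for shelf-Blue, so all are in.

shelf-Blue = {cable, dial, quill}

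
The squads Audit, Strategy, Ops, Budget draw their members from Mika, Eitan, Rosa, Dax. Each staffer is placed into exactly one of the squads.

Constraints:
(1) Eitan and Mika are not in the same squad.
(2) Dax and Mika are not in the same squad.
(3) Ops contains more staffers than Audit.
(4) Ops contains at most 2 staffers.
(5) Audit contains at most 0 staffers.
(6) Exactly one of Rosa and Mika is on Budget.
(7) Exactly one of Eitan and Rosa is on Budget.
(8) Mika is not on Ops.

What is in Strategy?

From (8): Mika ∉ Ops.
(5): Audit already has 0, so the rest are out.
Suppose Mika ∉ Strategy: no assignment then satisfies all the clues, so Mika ∈ Strategy.

Strategy = {Mika}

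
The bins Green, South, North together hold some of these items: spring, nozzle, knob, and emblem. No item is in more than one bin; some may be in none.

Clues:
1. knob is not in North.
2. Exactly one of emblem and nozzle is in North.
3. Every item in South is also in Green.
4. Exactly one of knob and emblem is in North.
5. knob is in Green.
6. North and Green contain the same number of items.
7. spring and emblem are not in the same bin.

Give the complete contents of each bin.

Green = {knob}; South = {}; North = {emblem}

From (1): knob ∉ North.
From (5): knob ∈ Green.
(4) (exactly one): emblem ∈ North.
(7): spring ∉ North.
(2) (exactly one): nozzle ∉ North.
Suppose spring ∈ Green: no assignment then satisfies all the clues, so spring ∉ Green.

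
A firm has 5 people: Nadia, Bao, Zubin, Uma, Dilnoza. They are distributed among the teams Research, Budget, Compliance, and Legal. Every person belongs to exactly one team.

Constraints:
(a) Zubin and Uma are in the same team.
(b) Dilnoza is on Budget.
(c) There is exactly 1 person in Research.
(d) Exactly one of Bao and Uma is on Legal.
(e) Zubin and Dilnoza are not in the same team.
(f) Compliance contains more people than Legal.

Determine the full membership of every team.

Research = {Nadia}; Budget = {Dilnoza}; Compliance = {Uma, Zubin}; Legal = {Bao}

From (b): Dilnoza ∈ Budget.
(e): Zubin ∉ Budget.
(a): Uma matches Zubin: Uma ∉ Budget.
Suppose Nadia ∉ Research: no assignment then satisfies all the clues, so Nadia ∈ Research.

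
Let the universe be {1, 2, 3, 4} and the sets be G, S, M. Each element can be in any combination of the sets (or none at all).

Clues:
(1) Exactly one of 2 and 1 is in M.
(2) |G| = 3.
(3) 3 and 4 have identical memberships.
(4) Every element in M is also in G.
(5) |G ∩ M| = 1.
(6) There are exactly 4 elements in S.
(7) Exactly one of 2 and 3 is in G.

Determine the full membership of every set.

G = {1, 3, 4}; S = {1, 2, 3, 4}; M = {1}

(6): only 4 candidates remain for S, so all are in.
Suppose 1 ∉ G: no assignment then satisfies all the clues, so 1 ∈ G.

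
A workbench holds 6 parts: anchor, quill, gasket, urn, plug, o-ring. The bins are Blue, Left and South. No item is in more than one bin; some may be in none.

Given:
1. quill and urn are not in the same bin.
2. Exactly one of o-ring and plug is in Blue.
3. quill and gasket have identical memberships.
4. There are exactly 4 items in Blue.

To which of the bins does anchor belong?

anchor: Blue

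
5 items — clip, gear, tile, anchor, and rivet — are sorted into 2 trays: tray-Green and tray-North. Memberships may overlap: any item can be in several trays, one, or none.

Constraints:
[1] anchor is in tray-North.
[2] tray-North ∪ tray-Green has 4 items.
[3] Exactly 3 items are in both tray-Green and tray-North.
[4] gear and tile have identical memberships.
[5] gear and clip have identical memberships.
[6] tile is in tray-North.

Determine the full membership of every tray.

tray-Green = {clip, gear, tile}; tray-North = {anchor, clip, gear, tile}

From (1): anchor ∈ tray-North.
From (6): tile ∈ tray-North.
(4): gear matches tile: gear ∈ tray-North.
(5): clip matches gear: clip ∈ tray-North.
Suppose clip ∉ tray-Green: no assignment then satisfies all the clues, so clip ∈ tray-Green.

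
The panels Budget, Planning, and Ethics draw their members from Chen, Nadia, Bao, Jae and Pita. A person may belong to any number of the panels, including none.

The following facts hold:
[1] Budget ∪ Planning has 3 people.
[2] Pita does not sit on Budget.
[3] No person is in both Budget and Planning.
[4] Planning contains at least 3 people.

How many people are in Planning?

3

From (2): Pita ∉ Budget.
Suppose Chen ∈ Budget: no assignment then satisfies all the clues, so Chen ∉ Budget.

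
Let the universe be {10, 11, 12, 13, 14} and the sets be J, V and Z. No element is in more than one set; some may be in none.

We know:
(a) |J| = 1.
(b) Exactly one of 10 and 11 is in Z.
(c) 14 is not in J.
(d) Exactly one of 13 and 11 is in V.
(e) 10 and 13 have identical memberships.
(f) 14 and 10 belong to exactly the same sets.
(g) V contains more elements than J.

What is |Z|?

1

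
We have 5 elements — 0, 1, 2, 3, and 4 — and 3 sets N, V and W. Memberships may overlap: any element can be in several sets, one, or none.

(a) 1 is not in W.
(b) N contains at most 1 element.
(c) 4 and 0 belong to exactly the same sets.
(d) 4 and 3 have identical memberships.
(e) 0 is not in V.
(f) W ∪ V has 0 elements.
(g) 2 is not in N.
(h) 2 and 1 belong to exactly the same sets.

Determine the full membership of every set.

N = {}; V = {}; W = {}

From (a): 1 ∉ W.
From (e): 0 ∉ V.
From (g): 2 ∉ N.
(c): 4 matches 0: 4 ∉ V.
(d): 3 matches 4: 3 ∉ V.
(h): 1 matches 2: 1 ∉ N.
(h): 2 matches 1: 2 ∉ W.
Suppose 0 ∈ N: no assignment then satisfies all the clues, so 0 ∉ N.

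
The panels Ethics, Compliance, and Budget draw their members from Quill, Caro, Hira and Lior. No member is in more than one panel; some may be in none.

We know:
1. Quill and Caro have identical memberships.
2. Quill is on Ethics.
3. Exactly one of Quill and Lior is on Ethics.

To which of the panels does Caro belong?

From (2): Quill ∈ Ethics.
(1): Caro matches Quill: Caro ∈ Ethics.
(3) (exactly one): Lior ∉ Ethics.

Caro: Ethics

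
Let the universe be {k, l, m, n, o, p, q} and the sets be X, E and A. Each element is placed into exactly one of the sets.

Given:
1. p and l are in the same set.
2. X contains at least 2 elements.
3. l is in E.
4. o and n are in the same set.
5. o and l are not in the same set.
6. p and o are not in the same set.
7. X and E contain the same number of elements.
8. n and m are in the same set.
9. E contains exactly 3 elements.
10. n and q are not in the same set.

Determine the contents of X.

X = {m, n, o}

From (3): l ∈ E.
(1): p matches l: p ∉ X.
(1): p matches l: p ∈ E.
(5): o ∉ E.
(4): n matches o: n ∉ E.
(8): m matches n: m ∉ E.
Suppose k ∈ X: no assignment then satisfies all the clues, so k ∉ X.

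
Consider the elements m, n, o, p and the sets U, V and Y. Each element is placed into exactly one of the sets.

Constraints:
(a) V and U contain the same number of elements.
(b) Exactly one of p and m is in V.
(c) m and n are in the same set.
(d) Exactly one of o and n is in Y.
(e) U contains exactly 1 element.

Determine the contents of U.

U = {o}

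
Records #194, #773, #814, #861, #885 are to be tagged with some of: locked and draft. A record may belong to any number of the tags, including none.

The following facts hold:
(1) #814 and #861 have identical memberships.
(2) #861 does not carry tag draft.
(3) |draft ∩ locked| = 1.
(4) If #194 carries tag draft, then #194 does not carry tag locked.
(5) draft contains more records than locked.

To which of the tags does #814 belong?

#814: none

From (2): #861 ∉ draft.
(1): #814 matches #861: #814 ∉ draft.
Suppose #814 ∈ locked: no assignment then satisfies all the clues, so #814 ∉ locked.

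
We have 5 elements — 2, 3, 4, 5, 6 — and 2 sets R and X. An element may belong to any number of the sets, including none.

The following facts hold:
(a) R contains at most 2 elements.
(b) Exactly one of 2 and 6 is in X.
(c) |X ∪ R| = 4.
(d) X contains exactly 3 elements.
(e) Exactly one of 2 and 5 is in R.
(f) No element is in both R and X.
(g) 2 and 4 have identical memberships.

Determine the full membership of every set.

R = {5}; X = {2, 3, 4}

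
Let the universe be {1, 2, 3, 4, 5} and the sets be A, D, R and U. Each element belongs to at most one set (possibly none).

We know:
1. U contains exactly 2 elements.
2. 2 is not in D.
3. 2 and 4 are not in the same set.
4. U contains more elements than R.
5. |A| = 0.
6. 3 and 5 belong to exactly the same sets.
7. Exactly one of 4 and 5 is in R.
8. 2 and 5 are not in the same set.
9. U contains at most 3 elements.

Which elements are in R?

R = {4}

From (2): 2 ∉ D.
(5): A already has 0, so the rest are out.
Suppose 1 ∈ R: no assignment then satisfies all the clues, so 1 ∉ R.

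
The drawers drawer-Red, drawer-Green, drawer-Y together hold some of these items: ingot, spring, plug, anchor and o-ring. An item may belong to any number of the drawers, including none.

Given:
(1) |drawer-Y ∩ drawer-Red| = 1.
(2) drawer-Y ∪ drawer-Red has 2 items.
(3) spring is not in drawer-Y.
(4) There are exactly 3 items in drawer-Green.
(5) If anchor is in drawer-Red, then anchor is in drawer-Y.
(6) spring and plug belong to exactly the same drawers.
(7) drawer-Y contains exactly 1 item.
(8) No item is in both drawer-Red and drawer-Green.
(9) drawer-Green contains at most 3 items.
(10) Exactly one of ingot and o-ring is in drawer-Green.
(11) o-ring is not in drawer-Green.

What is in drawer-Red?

drawer-Red = {anchor, o-ring}

From (3): spring ∉ drawer-Y.
From (11): o-ring ∉ drawer-Green.
(6): plug matches spring: plug ∉ drawer-Y.
(10) (exactly one): ingot ∈ drawer-Green.
(8) (disjoint): ingot ∉ drawer-Red.
Suppose spring ∈ drawer-Red: no assignment then satisfies all the clues, so spring ∉ drawer-Red.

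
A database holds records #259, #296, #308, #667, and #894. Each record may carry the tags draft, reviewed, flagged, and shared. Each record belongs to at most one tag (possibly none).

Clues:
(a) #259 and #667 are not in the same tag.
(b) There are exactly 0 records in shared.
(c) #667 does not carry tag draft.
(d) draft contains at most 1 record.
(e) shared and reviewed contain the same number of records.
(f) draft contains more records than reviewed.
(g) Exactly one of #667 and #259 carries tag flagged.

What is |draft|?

1

From (c): #667 ∉ draft.
(b): shared already has 0, so the rest are out.
Suppose #259 ∈ reviewed: no assignment then satisfies all the clues, so #259 ∉ reviewed.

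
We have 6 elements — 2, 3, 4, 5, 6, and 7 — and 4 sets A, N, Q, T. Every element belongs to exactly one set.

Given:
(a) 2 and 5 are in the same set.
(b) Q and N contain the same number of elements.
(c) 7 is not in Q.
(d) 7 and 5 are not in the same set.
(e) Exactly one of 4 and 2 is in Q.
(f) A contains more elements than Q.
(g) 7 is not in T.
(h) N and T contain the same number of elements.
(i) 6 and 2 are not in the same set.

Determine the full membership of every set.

A = {2, 3, 5}; N = {7}; Q = {4}; T = {6}

From (c): 7 ∉ Q.
From (g): 7 ∉ T.
Suppose 2 ∉ A: no assignment then satisfies all the clues, so 2 ∈ A.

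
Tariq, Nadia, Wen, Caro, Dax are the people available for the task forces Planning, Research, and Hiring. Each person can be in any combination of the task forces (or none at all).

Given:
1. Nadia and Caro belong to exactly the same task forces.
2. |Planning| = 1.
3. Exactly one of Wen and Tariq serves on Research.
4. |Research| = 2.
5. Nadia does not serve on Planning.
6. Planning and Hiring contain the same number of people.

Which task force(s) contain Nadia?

Nadia: none

From (5): Nadia ∉ Planning.
(1): Caro matches Nadia: Caro ∉ Planning.
Suppose Nadia ∈ Research: no assignment then satisfies all the clues, so Nadia ∉ Research.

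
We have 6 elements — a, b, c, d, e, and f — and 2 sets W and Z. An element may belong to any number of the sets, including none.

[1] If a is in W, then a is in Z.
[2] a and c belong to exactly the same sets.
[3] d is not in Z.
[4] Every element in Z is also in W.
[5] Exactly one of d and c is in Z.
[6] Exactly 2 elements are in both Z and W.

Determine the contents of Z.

Z = {a, c}

From (3): d ∉ Z.
(5) (exactly one): c ∈ Z.
(2): a matches c: a ∈ Z.
(4) with a ∈ Z: a ∈ W.
(4) with c ∈ Z: c ∈ W.
Suppose b ∈ Z: no assignment then satisfies all the clues, so b ∉ Z.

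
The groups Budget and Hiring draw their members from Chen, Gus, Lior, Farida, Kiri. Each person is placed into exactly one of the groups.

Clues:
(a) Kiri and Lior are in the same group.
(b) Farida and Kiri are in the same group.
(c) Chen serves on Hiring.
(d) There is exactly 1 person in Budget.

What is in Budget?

Budget = {Gus}

From (c): Chen ∈ Hiring.
Suppose Gus ∉ Budget: no assignment then satisfies all the clues, so Gus ∈ Budget.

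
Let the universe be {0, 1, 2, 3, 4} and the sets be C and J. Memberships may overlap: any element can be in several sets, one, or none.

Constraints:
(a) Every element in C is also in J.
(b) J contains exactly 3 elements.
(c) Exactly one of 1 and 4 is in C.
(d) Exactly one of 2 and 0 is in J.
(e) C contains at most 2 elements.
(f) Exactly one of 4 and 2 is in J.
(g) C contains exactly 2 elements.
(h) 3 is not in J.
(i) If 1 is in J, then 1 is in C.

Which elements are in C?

C = {0, 1}

From (h): 3 ∉ J.
(a) contrapositive: 3 ∉ C.
Suppose 0 ∉ C: no assignment then satisfies all the clues, so 0 ∈ C.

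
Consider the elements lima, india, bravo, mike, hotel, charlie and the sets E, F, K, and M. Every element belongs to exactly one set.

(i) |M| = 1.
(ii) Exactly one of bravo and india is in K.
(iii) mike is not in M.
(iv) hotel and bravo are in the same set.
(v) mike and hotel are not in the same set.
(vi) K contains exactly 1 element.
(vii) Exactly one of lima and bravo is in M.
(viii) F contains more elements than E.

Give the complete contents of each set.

E = {mike}; F = {bravo, charlie, hotel}; K = {india}; M = {lima}

From (iii): mike ∉ M.
Suppose lima ∈ E: no assignment then satisfies all the clues, so lima ∉ E.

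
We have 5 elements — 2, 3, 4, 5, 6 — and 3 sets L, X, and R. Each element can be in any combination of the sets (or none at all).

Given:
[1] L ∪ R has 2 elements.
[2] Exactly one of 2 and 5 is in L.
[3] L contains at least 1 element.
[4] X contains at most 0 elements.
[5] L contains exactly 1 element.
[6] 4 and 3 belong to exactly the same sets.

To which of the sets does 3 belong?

3: none

(4): X already has 0, so the rest are out.
Suppose 3 ∈ L: no assignment then satisfies all the clues, so 3 ∉ L.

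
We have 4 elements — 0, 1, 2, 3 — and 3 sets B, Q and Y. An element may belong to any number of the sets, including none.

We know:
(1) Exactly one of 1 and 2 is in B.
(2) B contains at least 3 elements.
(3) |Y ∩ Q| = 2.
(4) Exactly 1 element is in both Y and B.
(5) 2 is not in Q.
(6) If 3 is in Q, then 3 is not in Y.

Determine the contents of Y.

Y = {0, 1}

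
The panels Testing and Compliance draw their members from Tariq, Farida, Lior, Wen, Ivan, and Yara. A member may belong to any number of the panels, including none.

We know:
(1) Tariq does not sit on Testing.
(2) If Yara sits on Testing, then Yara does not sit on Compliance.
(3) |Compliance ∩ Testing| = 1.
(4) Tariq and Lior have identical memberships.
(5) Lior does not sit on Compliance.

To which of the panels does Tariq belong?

Tariq: none

From (1): Tariq ∉ Testing.
From (5): Lior ∉ Compliance.
(4): Lior matches Tariq: Lior ∉ Testing.
(4): Tariq matches Lior: Tariq ∉ Compliance.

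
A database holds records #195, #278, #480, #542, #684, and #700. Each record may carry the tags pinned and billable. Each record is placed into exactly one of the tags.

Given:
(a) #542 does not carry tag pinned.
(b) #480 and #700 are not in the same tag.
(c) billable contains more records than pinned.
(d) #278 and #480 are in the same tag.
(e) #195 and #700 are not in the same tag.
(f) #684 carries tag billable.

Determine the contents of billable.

From (a): #542 ∉ pinned.
From (f): #684 ∈ billable.
Only one tag left: #542 ∈ billable.
Suppose #195 ∉ billable: no assignment then satisfies all the clues, so #195 ∈ billable.

billable = {#195, #278, #480, #542, #684}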